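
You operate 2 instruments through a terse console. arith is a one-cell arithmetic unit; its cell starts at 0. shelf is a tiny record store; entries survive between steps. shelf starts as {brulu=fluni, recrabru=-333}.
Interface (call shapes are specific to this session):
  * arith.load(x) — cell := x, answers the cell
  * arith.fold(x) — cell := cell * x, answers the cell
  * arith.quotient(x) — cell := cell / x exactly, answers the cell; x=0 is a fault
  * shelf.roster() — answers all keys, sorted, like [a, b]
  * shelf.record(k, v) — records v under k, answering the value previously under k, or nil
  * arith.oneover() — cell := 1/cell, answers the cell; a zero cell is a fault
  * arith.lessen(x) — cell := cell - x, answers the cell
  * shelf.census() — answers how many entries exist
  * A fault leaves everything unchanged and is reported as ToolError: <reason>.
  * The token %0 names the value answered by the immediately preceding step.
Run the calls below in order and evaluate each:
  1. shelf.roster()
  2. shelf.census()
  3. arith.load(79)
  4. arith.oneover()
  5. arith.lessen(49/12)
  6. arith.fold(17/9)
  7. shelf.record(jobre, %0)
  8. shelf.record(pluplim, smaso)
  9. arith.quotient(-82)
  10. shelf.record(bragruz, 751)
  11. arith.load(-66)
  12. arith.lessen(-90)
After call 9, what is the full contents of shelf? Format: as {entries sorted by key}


·→ roster()
·← [brulu, recrabru]
·→ census()
·← 2
·→ load(x='79')
·← 79
·→ oneover()
·← 1/79
·→ lessen(x='49/12')
·← -3859/948
·→ fold(x='17/9')
·← -65603/8532
·→ record(k='jobre', v='%0')
·← nil
·→ record(k='pluplim', v='smaso')
·← nil
·→ quotient(x='-82')
·← 65603/699624
·→ record(k='bragruz', v='751')
·← nil
·→ load(x='-66')
·← -66
·→ lessen(x='-90')
·← 24

Answer: {brulu=fluni, jobre=-65603/8532, pluplim=smaso, recrabru=-333}


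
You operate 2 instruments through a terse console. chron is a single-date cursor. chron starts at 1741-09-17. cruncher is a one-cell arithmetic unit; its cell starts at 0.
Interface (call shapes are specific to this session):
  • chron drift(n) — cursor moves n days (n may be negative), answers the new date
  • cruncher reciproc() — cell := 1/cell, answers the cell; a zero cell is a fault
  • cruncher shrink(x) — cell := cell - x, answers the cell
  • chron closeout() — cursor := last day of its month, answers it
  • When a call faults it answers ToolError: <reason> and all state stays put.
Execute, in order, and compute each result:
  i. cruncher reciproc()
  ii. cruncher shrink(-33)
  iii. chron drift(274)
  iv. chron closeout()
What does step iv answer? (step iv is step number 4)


// cruncher reciproc() : ToolError: reciprocal of zero
// cruncher shrink(x='-33') : 33
// chron drift(n='274') : 1742-06-18
// chron closeout() : 1742-06-30

Answer: 1742-06-30


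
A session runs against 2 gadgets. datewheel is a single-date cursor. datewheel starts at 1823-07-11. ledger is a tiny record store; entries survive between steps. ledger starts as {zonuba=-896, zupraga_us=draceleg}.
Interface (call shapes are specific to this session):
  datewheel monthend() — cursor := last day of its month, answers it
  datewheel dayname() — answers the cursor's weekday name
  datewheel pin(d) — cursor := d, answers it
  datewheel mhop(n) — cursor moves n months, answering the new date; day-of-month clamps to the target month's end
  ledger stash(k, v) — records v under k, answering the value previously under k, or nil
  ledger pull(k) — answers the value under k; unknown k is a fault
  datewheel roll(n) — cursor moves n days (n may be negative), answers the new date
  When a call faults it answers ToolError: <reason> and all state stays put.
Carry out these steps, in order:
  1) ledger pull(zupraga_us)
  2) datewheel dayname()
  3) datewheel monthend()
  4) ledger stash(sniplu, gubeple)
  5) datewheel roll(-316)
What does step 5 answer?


// ledger pull(k=zupraga_us) == draceleg
// datewheel dayname() == Friday
// datewheel monthend() == 1823-07-31
// ledger stash(k=sniplu, v=gubeple) == nil
// datewheel roll(n=-316) == 1822-09-18

Answer: 1822-09-18


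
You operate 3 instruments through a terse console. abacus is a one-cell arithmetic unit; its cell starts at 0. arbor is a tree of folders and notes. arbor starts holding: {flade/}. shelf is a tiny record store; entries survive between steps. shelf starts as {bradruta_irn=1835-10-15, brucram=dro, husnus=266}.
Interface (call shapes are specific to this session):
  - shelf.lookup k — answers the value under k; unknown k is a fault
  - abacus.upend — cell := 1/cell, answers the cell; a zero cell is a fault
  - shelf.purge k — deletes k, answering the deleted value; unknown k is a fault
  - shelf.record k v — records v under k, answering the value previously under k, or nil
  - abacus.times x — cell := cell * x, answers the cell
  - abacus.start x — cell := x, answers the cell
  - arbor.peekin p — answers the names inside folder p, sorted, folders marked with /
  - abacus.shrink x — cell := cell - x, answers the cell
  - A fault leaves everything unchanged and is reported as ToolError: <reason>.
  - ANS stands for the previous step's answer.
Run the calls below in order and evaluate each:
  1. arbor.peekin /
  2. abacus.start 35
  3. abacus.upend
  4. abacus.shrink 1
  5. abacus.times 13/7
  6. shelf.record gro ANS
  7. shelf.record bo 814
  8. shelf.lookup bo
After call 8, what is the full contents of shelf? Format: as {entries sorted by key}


Answer: {bo=814, bradruta_irn=1835-10-15, brucram=dro, gro=-442/245, husnus=266}

Derivation:
·→ arbor.peekin(/)
·← [flade/]
·→ abacus.start(35)
·← 35
·→ abacus.upend()
·← 1/35
·→ abacus.shrink(1)
·← -34/35
·→ abacus.times(13/7)
·← -442/245
·→ shelf.record(gro, ANS)
·← nil
·→ shelf.record(bo, 814)
·← nil
·→ shelf.lookup(bo)
·← 814


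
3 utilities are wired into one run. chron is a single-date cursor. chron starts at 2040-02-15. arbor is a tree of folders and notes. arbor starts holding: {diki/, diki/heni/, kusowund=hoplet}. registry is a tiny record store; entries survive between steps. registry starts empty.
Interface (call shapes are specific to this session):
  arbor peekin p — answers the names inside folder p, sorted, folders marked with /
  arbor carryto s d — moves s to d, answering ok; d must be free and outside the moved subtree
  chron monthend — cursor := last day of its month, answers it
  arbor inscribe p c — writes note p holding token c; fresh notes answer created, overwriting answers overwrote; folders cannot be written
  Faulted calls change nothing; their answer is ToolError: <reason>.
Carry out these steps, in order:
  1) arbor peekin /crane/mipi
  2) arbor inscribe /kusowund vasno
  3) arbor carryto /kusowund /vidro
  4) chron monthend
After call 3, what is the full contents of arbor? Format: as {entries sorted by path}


Answer: {diki/, diki/heni/, vidro=vasno}

Derivation:
% arbor peekin p→/crane/mipi
  ToolError: not found
% arbor inscribe p→/kusowund c→vasno
  overwrote
% arbor carryto s→/kusowund d→/vidro
  ok
% chron monthend
  2040-02-29


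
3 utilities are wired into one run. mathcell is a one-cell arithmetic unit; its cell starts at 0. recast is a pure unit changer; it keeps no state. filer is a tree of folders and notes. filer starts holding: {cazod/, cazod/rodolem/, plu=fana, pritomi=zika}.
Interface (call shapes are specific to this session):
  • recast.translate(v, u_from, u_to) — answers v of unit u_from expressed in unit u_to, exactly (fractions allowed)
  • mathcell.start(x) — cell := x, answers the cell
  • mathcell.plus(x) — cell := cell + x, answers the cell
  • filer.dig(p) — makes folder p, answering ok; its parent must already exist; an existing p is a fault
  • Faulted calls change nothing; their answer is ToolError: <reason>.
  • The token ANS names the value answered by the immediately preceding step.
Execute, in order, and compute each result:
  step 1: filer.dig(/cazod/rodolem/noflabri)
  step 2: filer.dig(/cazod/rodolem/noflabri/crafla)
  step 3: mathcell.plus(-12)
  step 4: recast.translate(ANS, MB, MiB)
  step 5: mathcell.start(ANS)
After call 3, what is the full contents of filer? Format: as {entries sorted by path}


Answer: {cazod/, cazod/rodolem/, cazod/rodolem/noflabri/, cazod/rodolem/noflabri/crafla/, plu=fana, pritomi=zika}

Derivation:
% filer.dig(p→/cazod/rodolem/noflabri) => ok
% filer.dig(p→/cazod/rodolem/noflabri/crafla) => ok
% mathcell.plus(x→-12) => -12
% recast.translate(v→ANS, u_from→MB, u_to→MiB) => -46875/4096
% mathcell.start(x→ANS) => -46875/4096


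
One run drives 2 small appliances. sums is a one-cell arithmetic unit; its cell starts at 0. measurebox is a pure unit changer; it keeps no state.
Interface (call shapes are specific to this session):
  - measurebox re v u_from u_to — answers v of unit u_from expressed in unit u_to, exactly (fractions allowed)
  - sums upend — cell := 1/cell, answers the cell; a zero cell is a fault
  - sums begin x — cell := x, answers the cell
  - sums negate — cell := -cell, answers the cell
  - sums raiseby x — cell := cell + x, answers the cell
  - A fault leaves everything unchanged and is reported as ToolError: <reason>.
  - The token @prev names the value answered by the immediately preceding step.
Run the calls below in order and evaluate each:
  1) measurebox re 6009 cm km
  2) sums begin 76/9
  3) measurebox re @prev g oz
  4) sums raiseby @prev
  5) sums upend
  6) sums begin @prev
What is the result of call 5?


Do: measurebox re[6009; cm; km]
See: 6009/100000
Do: sums begin[76/9]
See: 76/9
Do: measurebox re[@prev; g; oz]
See: 121600000/408233133
Do: sums raiseby[@prev]
See: 396544668/45359237
Do: sums upend[]
See: 45359237/396544668
Do: sums begin[@prev]
See: 45359237/396544668

Answer: 45359237/396544668


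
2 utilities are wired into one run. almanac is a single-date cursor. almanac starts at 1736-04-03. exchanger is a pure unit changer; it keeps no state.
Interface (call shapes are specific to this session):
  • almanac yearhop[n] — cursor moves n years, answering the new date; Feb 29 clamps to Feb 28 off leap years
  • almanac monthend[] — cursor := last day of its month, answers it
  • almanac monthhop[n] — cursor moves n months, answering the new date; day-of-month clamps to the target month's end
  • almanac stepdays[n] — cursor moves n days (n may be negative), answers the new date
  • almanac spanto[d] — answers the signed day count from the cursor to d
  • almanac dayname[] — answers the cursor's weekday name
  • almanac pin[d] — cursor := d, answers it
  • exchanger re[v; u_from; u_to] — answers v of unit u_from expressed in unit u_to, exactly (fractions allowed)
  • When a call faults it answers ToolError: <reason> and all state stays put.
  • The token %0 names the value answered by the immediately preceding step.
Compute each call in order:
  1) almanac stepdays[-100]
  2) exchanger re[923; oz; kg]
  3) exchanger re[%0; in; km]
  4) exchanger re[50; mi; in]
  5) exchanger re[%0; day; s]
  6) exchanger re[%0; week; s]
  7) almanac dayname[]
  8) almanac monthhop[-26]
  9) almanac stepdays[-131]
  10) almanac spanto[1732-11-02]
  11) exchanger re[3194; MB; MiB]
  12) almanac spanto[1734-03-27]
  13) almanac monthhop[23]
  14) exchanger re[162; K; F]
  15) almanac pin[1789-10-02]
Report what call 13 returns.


Answer: 1735-05-16

Derivation:
~$ almanac stepdays n: -100
[out] 1735-12-25
~$ exchanger re v: 923 u_from: oz u_to: kg
[out] 41866575751/1600000000
~$ exchanger re v: %0 u_from: in u_to: km
[out] 5317055120377/8000000000000000
~$ exchanger re v: 50 u_from: mi u_to: in
[out] 3168000
~$ exchanger re v: %0 u_from: day u_to: s
[out] 273715200000
~$ exchanger re v: %0 u_from: week u_to: s
[out] 165542952960000000
~$ almanac dayname
[out] Sunday
~$ almanac monthhop n: -26
[out] 1733-10-25
~$ almanac stepdays n: -131
[out] 1733-06-16
~$ almanac spanto d: 1732-11-02
[out] -226
~$ exchanger re v: 3194 u_from: MB u_to: MiB
[out] 24953125/8192
~$ almanac spanto d: 1734-03-27
[out] 284
~$ almanac monthhop n: 23
[out] 1735-05-16
~$ exchanger re v: 162 u_from: K u_to: F
[out] -16807/100
~$ almanac pin d: 1789-10-02
[out] 1789-10-02


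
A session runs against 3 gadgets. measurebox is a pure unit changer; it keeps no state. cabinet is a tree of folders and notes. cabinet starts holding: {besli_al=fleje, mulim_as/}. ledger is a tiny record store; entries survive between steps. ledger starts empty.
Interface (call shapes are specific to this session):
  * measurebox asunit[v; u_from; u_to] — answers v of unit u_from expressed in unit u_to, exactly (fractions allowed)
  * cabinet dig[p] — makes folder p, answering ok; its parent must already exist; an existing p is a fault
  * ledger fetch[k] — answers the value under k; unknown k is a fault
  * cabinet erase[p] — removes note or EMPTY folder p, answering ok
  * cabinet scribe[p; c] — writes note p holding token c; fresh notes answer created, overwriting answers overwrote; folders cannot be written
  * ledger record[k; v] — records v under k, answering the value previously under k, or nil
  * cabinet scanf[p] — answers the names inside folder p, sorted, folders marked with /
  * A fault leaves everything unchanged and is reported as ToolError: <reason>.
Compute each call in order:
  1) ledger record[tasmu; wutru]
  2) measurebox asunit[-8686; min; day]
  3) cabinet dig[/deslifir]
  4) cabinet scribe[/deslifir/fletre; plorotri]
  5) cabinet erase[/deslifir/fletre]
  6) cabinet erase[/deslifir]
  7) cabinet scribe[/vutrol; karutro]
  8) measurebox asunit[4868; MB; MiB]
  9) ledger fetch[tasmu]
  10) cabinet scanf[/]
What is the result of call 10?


-> ledger record(k→tasmu, v→wutru)
<- nil
-> measurebox asunit(v→-8686, u_from→min, u_to→day)
<- -4343/720
-> cabinet dig(p→/deslifir)
<- ok
-> cabinet scribe(p→/deslifir/fletre, c→plorotri)
<- created
-> cabinet erase(p→/deslifir/fletre)
<- ok
-> cabinet erase(p→/deslifir)
<- ok
-> cabinet scribe(p→/vutrol, c→karutro)
<- created
-> measurebox asunit(v→4868, u_from→MB, u_to→MiB)
<- 19015625/4096
-> ledger fetch(k→tasmu)
<- wutru
-> cabinet scanf(p→/)
<- [besli_al, mulim_as/, vutrol]

Answer: [besli_al, mulim_as/, vutrol]


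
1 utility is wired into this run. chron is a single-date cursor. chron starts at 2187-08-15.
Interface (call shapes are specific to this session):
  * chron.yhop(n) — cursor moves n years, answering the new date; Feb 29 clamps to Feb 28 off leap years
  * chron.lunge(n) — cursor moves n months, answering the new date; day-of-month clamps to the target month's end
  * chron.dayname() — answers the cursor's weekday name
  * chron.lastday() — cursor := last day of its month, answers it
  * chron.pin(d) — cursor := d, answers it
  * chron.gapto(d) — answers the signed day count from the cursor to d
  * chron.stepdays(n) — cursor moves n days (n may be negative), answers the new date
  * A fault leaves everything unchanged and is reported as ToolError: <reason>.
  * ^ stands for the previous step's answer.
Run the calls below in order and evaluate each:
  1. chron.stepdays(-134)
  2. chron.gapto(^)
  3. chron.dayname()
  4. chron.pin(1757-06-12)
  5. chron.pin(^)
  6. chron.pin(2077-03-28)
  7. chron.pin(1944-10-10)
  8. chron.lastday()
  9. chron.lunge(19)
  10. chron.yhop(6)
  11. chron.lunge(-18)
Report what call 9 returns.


Using chron.stepdays with n=-134, — result: 2187-04-03.
I invoke chron.gapto with d=^: 0.
I try chron.dayname(), yielding Tuesday.
I run chron.pin with d=1757-06-12, → 1757-06-12.
Invoking chron.pin with d=^, and observe 1757-06-12.
I use chron.pin with d=2077-03-28, — result: 2077-03-28.
I run chron.pin with d=1944-10-10, yielding 1944-10-10.
I try chron.lastday, and observe 1944-10-31.
Next I call chron.lunge with n=19, giving 1946-05-31.
I use chron.yhop with n=6, yielding 1952-05-31.
Invoking chron.lunge with n=-18, and see 1950-11-30.

Answer: 1946-05-31


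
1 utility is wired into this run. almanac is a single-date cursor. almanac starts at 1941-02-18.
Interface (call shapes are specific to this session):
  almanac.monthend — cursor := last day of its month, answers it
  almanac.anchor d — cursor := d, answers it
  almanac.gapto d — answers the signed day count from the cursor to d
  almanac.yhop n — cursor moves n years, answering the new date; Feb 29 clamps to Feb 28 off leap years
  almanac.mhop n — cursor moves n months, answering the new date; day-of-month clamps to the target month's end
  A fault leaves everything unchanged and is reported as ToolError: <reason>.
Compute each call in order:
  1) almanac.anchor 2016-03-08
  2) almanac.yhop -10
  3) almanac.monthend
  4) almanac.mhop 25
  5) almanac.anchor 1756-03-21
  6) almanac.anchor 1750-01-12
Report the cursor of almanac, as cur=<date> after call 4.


% almanac.anchor d: 2016-03-08
  2016-03-08
% almanac.yhop n: -10
  2006-03-08
% almanac.monthend
  2006-03-31
% almanac.mhop n: 25
  2008-04-30
% almanac.anchor d: 1756-03-21
  1756-03-21
% almanac.anchor d: 1750-01-12
  1750-01-12

Answer: cur=2008-04-30


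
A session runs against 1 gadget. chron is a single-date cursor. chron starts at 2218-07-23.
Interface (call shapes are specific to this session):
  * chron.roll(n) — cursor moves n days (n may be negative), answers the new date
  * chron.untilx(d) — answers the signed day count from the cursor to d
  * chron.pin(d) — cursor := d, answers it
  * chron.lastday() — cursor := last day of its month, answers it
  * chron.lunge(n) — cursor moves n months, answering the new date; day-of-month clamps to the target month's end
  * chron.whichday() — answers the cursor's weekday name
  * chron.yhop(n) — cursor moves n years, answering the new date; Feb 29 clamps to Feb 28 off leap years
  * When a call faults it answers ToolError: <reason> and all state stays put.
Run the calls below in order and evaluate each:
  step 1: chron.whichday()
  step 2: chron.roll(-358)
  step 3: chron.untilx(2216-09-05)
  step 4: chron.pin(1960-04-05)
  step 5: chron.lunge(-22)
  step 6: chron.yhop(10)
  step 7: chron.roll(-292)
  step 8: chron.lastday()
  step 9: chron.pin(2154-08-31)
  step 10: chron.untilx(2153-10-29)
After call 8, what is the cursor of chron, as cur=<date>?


Answer: cur=1967-08-31

Derivation:
// 1. whichday() : Thursday
// 2. roll(n=-358) : 2217-07-30
// 3. untilx(d=2216-09-05) : -328
// 4. pin(d=1960-04-05) : 1960-04-05
// 5. lunge(n=-22) : 1958-06-05
// 6. yhop(n=10) : 1968-06-05
// 7. roll(n=-292) : 1967-08-18
// 8. lastday() : 1967-08-31
// 9. pin(d=2154-08-31) : 2154-08-31
// 10. untilx(d=2153-10-29) : -306


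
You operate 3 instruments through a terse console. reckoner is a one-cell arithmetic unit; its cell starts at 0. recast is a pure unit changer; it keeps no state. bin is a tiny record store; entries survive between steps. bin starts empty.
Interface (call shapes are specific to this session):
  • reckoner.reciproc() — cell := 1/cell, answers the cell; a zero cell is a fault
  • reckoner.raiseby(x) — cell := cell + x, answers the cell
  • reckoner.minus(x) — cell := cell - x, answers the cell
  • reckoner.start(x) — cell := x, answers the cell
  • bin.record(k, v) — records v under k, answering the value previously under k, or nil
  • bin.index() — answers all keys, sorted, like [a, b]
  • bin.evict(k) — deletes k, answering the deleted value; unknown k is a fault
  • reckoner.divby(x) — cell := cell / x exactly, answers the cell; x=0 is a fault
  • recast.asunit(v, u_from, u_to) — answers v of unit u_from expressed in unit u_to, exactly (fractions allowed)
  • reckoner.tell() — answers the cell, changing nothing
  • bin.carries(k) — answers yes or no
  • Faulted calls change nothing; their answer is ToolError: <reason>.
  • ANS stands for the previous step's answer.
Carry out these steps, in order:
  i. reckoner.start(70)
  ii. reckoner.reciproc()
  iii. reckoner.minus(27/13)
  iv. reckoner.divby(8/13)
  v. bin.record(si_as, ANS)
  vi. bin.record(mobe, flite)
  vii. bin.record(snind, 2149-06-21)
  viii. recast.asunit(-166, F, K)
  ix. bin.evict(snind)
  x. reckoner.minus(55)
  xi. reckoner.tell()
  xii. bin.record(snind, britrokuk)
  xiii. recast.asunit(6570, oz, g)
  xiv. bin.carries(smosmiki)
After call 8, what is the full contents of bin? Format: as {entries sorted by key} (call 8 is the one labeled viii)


Answer: {mobe=flite, si_as=-1877/560, snind=2149-06-21}

Derivation:
CALL start[70]
RET  70
CALL reciproc[]
RET  1/70
CALL minus[27/13]
RET  -1877/910
CALL divby[8/13]
RET  -1877/560
CALL record[si_as; ANS]
RET  nil
CALL record[mobe; flite]
RET  nil
CALL record[snind; 2149-06-21]
RET  nil
CALL asunit[-166; F; K]
RET  3263/20
CALL evict[snind]
RET  2149-06-21
CALL minus[55]
RET  -32677/560
CALL tell[]
RET  -32677/560
CALL record[snind; britrokuk]
RET  nil
CALL asunit[6570; oz; g]
RET  29801018709/160000
CALL carries[smosmiki]
RET  no


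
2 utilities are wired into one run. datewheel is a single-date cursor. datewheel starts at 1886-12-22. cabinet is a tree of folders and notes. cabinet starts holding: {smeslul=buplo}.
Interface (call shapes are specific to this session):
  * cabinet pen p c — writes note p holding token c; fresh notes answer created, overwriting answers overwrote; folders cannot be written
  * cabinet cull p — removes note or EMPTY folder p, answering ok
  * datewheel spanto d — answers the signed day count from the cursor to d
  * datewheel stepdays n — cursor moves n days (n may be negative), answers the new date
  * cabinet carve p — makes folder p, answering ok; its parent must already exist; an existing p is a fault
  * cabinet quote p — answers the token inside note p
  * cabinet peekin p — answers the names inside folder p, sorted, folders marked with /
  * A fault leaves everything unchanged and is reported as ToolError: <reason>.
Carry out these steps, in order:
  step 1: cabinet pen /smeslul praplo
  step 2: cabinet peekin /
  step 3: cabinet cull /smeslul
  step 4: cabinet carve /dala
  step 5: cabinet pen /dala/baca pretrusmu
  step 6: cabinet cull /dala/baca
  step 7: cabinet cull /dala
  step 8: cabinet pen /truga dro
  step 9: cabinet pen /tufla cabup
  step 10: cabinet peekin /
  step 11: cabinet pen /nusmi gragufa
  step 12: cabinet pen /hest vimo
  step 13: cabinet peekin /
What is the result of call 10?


$ cabinet pen p=/smeslul c=praplo
[out] overwrote
$ cabinet peekin p=/
[out] [smeslul]
$ cabinet cull p=/smeslul
[out] ok
$ cabinet carve p=/dala
[out] ok
$ cabinet pen p=/dala/baca c=pretrusmu
[out] created
$ cabinet cull p=/dala/baca
[out] ok
$ cabinet cull p=/dala
[out] ok
$ cabinet pen p=/truga c=dro
[out] created
$ cabinet pen p=/tufla c=cabup
[out] created
$ cabinet peekin p=/
[out] [truga, tufla]
$ cabinet pen p=/nusmi c=gragufa
[out] created
$ cabinet pen p=/hest c=vimo
[out] created
$ cabinet peekin p=/
[out] [hest, nusmi, truga, tufla]

Answer: [truga, tufla]


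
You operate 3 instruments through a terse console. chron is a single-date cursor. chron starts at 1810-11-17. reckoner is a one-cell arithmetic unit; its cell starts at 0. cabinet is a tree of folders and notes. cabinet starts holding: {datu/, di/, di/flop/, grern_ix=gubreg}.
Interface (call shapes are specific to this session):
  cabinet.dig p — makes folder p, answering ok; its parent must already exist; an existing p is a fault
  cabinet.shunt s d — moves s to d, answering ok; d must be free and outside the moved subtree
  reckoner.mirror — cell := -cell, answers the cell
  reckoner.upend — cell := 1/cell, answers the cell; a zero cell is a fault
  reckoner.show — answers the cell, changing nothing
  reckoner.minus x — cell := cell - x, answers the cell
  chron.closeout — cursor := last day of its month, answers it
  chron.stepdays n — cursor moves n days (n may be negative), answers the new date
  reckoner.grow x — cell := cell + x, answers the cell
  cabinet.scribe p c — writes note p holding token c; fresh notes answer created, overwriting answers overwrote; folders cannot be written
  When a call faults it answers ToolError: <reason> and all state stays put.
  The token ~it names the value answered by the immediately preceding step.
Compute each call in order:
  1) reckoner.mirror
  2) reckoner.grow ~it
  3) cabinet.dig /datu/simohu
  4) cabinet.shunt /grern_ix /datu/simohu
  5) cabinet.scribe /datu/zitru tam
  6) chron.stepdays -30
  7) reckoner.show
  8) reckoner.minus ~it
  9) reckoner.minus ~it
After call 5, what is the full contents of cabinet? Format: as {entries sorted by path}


CALL reckoner.mirror[]
RET  0
CALL reckoner.grow[x: ~it]
RET  0
CALL cabinet.dig[p: /datu/simohu]
RET  ok
CALL cabinet.shunt[s: /grern_ix; d: /datu/simohu]
RET  ToolError: exists
CALL cabinet.scribe[p: /datu/zitru; c: tam]
RET  created
CALL chron.stepdays[n: -30]
RET  1810-10-18
CALL reckoner.show[]
RET  0
CALL reckoner.minus[x: ~it]
RET  0
CALL reckoner.minus[x: ~it]
RET  0

Answer: {datu/, datu/simohu/, datu/zitru=tam, di/, di/flop/, grern_ix=gubreg}


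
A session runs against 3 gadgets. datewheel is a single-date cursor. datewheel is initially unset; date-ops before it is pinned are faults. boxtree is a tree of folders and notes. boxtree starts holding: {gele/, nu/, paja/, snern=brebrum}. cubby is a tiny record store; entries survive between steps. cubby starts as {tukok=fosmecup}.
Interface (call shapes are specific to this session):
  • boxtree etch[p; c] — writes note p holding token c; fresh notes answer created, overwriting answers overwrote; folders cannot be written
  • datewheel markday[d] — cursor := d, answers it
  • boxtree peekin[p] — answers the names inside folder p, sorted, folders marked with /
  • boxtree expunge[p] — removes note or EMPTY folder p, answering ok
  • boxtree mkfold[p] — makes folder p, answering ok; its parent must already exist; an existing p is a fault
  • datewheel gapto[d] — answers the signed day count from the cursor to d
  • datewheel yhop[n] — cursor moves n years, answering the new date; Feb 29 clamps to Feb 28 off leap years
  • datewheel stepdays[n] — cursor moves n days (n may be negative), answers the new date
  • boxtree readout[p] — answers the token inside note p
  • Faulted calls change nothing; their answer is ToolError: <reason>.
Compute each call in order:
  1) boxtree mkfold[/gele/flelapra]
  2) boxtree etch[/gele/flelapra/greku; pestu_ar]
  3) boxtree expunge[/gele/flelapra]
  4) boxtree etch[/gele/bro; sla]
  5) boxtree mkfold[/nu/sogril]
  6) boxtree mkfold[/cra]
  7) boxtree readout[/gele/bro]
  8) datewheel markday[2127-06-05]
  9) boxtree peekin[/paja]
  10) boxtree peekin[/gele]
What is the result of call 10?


> boxtree mkfold p='/gele/flelapra'
:: ok
> boxtree etch p='/gele/flelapra/greku' c='pestu_ar'
:: created
> boxtree expunge p='/gele/flelapra'
:: ToolError: not empty
> boxtree etch p='/gele/bro' c='sla'
:: created
> boxtree mkfold p='/nu/sogril'
:: ok
> boxtree mkfold p='/cra'
:: ok
> boxtree readout p='/gele/bro'
:: sla
> datewheel markday d='2127-06-05'
:: 2127-06-05
> boxtree peekin p='/paja'
:: []
> boxtree peekin p='/gele'
:: [bro, flelapra/]

Answer: [bro, flelapra/]


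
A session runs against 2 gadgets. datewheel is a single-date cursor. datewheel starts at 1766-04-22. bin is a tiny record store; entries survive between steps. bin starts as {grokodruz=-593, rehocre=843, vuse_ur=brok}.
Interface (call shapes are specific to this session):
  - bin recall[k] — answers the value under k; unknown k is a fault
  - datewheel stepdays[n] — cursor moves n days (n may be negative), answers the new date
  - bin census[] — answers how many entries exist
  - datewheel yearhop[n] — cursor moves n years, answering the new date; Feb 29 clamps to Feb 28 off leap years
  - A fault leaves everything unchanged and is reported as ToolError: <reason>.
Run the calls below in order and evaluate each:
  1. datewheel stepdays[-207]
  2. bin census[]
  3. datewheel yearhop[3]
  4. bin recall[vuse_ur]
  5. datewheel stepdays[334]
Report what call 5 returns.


-> datewheel stepdays(n→-207)
<- 1765-09-27
-> bin census()
<- 3
-> datewheel yearhop(n→3)
<- 1768-09-27
-> bin recall(k→vuse_ur)
<- brok
-> datewheel stepdays(n→334)
<- 1769-08-27

Answer: 1769-08-27


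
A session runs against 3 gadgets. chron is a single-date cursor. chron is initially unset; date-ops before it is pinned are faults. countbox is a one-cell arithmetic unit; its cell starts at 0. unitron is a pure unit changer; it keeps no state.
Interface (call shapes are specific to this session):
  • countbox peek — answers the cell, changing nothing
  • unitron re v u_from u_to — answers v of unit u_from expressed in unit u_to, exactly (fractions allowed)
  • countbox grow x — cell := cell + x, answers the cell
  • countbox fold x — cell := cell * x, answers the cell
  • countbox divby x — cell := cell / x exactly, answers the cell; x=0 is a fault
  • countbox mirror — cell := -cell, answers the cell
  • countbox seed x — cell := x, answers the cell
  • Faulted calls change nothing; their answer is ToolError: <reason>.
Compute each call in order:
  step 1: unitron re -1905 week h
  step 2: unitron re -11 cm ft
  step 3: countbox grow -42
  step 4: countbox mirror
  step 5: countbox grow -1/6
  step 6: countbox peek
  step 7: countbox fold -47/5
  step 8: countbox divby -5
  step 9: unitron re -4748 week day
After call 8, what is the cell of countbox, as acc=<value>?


>> unitron re(v='-1905', u_from='week', u_to='h')
<< -320040
>> unitron re(v='-11', u_from='cm', u_to='ft')
<< -275/762
>> countbox grow(x='-42')
<< -42
>> countbox mirror()
<< 42
>> countbox grow(x='-1/6')
<< 251/6
>> countbox peek()
<< 251/6
>> countbox fold(x='-47/5')
<< -11797/30
>> countbox divby(x='-5')
<< 11797/150
>> unitron re(v='-4748', u_from='week', u_to='day')
<< -33236

Answer: acc=11797/150


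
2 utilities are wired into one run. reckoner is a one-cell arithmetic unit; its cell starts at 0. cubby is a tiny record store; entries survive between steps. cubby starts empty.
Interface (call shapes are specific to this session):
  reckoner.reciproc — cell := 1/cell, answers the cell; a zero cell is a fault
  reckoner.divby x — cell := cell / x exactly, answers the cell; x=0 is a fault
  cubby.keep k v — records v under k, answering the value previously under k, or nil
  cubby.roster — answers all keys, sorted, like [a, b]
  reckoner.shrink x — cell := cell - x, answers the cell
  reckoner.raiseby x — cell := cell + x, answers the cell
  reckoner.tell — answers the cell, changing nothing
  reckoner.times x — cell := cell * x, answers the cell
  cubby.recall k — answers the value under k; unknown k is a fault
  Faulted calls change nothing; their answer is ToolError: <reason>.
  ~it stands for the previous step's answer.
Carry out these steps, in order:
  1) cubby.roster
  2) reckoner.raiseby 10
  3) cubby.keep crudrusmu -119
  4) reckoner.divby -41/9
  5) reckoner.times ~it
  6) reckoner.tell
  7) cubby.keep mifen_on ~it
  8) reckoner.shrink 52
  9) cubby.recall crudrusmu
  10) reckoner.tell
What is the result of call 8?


I use cubby.roster, → [].
Calling reckoner.raiseby(x→10), and see 10.
I invoke cubby.keep(k→crudrusmu, v→-119), → nil.
Calling reckoner.divby(x→-41/9), and see -90/41.
I try reckoner.times(x→~it), → 8100/1681.
Next I call reckoner.tell: 8100/1681.
I try cubby.keep(k→mifen_on, v→~it), yielding nil.
I try reckoner.shrink(x→52): -79312/1681.
Now I run cubby.recall(k→crudrusmu), → -119.
Next I call reckoner.tell(), which returns -79312/1681.

Answer: -79312/1681


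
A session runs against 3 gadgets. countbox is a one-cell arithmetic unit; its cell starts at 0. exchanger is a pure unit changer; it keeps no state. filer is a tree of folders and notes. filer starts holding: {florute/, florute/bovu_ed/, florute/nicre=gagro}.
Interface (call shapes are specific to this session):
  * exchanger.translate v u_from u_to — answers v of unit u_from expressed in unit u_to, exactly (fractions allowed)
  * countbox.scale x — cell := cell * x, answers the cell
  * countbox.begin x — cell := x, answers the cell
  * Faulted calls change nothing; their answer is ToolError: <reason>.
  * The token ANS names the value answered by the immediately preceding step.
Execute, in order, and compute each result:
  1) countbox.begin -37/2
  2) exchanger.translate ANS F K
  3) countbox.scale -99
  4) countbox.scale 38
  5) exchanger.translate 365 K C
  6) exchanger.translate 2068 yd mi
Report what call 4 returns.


Answer: 69597

Derivation:
·→ countbox.begin(x=-37/2)
·← -37/2
·→ exchanger.translate(v=ANS, u_from=F, u_to=K)
·← 44117/180
·→ countbox.scale(x=-99)
·← 3663/2
·→ countbox.scale(x=38)
·← 69597
·→ exchanger.translate(v=365, u_from=K, u_to=C)
·← 1837/20
·→ exchanger.translate(v=2068, u_from=yd, u_to=mi)
·← 47/40


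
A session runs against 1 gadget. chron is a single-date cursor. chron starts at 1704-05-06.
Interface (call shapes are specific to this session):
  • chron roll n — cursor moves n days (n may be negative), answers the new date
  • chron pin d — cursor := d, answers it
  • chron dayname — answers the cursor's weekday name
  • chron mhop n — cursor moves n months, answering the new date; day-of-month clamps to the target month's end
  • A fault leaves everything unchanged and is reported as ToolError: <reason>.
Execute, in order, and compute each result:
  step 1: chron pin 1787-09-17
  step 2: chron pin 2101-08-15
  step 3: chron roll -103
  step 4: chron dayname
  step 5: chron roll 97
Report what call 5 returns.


>>> chron pin d: 1787-09-17
[out] 1787-09-17
>>> chron pin d: 2101-08-15
[out] 2101-08-15
>>> chron roll n: -103
[out] 2101-05-04
>>> chron dayname
[out] Wednesday
>>> chron roll n: 97
[out] 2101-08-09

Answer: 2101-08-09


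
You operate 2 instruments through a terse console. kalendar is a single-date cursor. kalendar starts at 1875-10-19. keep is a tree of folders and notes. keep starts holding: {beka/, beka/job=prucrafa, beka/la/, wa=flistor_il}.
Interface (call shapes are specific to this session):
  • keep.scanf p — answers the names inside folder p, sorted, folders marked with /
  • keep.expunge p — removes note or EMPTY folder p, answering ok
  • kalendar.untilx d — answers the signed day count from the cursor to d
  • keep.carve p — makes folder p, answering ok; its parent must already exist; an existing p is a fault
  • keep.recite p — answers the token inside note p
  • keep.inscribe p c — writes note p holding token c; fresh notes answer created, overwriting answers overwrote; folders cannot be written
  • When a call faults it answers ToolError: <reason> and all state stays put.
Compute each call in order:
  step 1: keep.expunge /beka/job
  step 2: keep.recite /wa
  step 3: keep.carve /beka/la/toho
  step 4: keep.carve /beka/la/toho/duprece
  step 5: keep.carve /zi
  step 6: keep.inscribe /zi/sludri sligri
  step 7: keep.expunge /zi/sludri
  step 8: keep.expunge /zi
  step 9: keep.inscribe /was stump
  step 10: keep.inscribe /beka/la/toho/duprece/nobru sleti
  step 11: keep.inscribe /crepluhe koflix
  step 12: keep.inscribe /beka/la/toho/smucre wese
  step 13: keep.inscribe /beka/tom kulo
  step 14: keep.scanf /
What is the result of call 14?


CALL keep.expunge[p=/beka/job]
RET  ok
CALL keep.recite[p=/wa]
RET  flistor_il
CALL keep.carve[p=/beka/la/toho]
RET  ok
CALL keep.carve[p=/beka/la/toho/duprece]
RET  ok
CALL keep.carve[p=/zi]
RET  ok
CALL keep.inscribe[p=/zi/sludri; c=sligri]
RET  created
CALL keep.expunge[p=/zi/sludri]
RET  ok
CALL keep.expunge[p=/zi]
RET  ok
CALL keep.inscribe[p=/was; c=stump]
RET  created
CALL keep.inscribe[p=/beka/la/toho/duprece/nobru; c=sleti]
RET  created
CALL keep.inscribe[p=/crepluhe; c=koflix]
RET  created
CALL keep.inscribe[p=/beka/la/toho/smucre; c=wese]
RET  created
CALL keep.inscribe[p=/beka/tom; c=kulo]
RET  created
CALL keep.scanf[p=/]
RET  [beka/, crepluhe, wa, was]

Answer: [beka/, crepluhe, wa, was]


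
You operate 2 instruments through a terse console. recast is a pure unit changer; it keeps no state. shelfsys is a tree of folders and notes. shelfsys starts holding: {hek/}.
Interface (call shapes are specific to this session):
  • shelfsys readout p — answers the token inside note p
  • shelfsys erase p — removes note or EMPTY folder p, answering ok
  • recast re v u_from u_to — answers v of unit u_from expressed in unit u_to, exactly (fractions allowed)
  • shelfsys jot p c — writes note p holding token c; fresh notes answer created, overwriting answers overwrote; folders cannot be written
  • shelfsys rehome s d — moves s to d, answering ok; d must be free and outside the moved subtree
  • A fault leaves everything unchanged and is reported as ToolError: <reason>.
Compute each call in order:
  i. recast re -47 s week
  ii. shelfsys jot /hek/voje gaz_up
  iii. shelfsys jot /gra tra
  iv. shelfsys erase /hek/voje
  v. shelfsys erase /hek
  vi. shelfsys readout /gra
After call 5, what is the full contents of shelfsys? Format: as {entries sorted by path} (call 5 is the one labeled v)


-> recast re(v=-47, u_from=s, u_to=week)
<- -47/604800
-> shelfsys jot(p=/hek/voje, c=gaz_up)
<- created
-> shelfsys jot(p=/gra, c=tra)
<- created
-> shelfsys erase(p=/hek/voje)
<- ok
-> shelfsys erase(p=/hek)
<- ok
-> shelfsys readout(p=/gra)
<- tra

Answer: {gra=tra}


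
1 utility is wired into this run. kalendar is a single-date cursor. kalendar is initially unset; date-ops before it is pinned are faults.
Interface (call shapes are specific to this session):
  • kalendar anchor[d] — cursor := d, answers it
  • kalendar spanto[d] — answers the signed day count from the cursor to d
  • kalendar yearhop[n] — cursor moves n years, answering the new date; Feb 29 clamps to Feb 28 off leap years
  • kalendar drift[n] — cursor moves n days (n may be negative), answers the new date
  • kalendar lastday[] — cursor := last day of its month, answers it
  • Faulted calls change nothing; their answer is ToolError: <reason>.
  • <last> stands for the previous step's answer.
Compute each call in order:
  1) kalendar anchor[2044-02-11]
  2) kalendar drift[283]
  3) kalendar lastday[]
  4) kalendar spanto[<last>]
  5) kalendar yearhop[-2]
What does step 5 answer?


;; 1. kalendar anchor(d→2044-02-11) : 2044-02-11
;; 2. kalendar drift(n→283) : 2044-11-20
;; 3. kalendar lastday() : 2044-11-30
;; 4. kalendar spanto(d→<last>) : 0
;; 5. kalendar yearhop(n→-2) : 2042-11-30

Answer: 2042-11-30


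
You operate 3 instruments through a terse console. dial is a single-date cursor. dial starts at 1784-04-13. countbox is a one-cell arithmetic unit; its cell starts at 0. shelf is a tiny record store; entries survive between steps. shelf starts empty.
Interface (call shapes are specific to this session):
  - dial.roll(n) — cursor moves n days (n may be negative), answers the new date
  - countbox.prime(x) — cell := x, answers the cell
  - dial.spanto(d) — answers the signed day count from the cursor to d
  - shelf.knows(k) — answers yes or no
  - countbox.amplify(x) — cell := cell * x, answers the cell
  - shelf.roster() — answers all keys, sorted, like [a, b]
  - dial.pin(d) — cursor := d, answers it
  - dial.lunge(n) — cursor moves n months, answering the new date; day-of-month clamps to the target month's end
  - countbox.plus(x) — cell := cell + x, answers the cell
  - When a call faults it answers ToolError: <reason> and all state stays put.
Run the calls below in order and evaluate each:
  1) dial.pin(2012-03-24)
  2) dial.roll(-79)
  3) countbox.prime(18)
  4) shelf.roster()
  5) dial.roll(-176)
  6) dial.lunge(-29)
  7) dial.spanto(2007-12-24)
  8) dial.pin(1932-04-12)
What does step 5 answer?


Answer: 2011-07-13

Derivation:
% dial.pin d='2012-03-24'
  2012-03-24
% dial.roll n='-79'
  2012-01-05
% countbox.prime x='18'
  18
% shelf.roster
  []
% dial.roll n='-176'
  2011-07-13
% dial.lunge n='-29'
  2009-02-13
% dial.spanto d='2007-12-24'
  -417
% dial.pin d='1932-04-12'
  1932-04-12


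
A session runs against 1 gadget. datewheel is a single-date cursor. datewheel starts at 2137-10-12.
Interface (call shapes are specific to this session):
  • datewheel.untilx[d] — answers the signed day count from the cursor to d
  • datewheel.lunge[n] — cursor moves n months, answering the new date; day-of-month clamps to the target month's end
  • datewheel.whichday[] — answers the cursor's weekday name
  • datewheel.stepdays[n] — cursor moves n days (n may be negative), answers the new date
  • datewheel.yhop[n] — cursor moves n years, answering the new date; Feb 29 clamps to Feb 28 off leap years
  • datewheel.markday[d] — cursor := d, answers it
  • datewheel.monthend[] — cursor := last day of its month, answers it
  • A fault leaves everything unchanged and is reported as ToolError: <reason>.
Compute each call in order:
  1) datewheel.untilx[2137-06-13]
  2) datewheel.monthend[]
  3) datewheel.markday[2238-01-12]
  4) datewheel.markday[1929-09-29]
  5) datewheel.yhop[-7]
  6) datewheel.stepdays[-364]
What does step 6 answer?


;; 1. datewheel.untilx(d→2137-06-13) -> -121
;; 2. datewheel.monthend() -> 2137-10-31
;; 3. datewheel.markday(d→2238-01-12) -> 2238-01-12
;; 4. datewheel.markday(d→1929-09-29) -> 1929-09-29
;; 5. datewheel.yhop(n→-7) -> 1922-09-29
;; 6. datewheel.stepdays(n→-364) -> 1921-09-30

Answer: 1921-09-30
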